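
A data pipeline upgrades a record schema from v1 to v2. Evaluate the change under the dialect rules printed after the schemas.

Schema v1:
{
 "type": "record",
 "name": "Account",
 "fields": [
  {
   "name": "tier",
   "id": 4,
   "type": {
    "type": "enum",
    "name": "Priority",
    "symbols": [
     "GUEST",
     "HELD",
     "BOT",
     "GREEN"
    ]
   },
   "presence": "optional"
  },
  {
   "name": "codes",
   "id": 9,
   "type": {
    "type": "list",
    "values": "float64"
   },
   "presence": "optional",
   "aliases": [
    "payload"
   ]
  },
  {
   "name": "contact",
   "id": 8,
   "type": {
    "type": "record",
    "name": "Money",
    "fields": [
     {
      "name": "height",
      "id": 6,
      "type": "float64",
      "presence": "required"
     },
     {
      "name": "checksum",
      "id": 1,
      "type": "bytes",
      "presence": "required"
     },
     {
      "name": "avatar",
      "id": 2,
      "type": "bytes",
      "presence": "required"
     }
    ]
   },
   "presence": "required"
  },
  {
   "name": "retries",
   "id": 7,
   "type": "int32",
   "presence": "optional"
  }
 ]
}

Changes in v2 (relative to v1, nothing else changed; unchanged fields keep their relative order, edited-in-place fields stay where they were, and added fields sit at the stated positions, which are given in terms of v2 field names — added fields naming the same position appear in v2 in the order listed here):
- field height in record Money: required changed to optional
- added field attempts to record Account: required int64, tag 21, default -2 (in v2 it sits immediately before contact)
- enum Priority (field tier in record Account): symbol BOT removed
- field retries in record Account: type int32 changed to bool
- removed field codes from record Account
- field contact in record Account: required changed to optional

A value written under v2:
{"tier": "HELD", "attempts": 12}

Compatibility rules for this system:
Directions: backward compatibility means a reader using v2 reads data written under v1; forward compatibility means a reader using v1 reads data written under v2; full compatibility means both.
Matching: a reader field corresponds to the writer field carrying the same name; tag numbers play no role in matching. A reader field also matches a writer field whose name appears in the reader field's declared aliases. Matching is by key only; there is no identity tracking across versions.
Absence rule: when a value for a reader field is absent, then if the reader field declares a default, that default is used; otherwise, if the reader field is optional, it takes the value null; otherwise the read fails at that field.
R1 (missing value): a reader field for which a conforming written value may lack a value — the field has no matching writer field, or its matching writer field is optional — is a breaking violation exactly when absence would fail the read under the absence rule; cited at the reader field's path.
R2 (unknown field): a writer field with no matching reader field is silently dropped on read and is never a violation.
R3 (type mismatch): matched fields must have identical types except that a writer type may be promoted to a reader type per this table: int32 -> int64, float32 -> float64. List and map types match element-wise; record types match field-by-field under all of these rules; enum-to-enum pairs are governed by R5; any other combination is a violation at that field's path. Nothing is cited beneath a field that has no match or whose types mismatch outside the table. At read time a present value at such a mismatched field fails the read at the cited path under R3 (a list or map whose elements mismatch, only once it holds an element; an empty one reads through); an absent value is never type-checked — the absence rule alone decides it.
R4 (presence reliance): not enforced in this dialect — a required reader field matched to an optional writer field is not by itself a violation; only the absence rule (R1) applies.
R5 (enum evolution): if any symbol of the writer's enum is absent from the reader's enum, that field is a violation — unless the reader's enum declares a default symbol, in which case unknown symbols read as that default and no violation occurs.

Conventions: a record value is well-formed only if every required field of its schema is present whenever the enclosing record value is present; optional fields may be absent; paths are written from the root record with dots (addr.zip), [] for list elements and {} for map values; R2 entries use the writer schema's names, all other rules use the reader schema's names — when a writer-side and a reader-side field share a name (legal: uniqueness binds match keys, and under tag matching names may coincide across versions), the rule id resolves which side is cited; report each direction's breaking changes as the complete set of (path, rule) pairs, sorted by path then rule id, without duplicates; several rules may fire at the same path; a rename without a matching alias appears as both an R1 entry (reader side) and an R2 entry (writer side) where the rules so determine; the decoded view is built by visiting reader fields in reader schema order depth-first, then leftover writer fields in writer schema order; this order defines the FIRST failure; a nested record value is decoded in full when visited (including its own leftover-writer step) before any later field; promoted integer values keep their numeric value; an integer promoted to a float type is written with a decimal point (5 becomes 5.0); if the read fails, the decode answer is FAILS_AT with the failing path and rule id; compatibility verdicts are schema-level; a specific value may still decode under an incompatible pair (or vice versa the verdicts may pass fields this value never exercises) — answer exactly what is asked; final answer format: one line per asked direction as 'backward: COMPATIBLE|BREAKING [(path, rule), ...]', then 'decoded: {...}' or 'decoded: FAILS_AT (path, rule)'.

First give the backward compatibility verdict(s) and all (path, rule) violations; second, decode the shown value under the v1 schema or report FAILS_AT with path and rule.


backward: BREAKING [(retries, R3), (tier, R5)]; decoded: FAILS_AT (contact, R1)

in Account below, arrows point writer -> reader
checking backward for Account: reader v2 against writer v1:
  writer optional, Priority -> Priority: reader tier maps from writer tier
  attempts: no writer-side match
  writer required, Money -> Money: reader contact maps from writer contact
  writer optional, int32 -> bool: reader retries maps from writer retries
  writer field codes has no reader counterpart
  writer required, float64 -> float64: reader contact.height maps from writer contact.height
  writer required, bytes -> bytes: reader contact.checksum maps from writer contact.checksum
  writer required, bytes -> bytes: reader contact.avatar maps from writer contact.avatar
  breaking: (retries, R3)
  breaking: (tier, R5)
  => backward: BREAKING (2)
migrating the Account value to v1:
  tier := "HELD"
  codes := null (absent, optional -> null)
  read fails at contact under R1 (no fill)
  => FAILS_AT (contact, R1)
diffs on Account not affecting the asked answer:
  field height in record Money: required changed to optional -> affects forward compatibility only, which is not asked
  added field attempts to record Account: required int64, tag 21, default -2 (in v2 it sits immediately before contact) -> triggers nothing under Account's printed rules — same verdict
  removed field codes from record Account -> triggers nothing under Account's printed rules — same verdict


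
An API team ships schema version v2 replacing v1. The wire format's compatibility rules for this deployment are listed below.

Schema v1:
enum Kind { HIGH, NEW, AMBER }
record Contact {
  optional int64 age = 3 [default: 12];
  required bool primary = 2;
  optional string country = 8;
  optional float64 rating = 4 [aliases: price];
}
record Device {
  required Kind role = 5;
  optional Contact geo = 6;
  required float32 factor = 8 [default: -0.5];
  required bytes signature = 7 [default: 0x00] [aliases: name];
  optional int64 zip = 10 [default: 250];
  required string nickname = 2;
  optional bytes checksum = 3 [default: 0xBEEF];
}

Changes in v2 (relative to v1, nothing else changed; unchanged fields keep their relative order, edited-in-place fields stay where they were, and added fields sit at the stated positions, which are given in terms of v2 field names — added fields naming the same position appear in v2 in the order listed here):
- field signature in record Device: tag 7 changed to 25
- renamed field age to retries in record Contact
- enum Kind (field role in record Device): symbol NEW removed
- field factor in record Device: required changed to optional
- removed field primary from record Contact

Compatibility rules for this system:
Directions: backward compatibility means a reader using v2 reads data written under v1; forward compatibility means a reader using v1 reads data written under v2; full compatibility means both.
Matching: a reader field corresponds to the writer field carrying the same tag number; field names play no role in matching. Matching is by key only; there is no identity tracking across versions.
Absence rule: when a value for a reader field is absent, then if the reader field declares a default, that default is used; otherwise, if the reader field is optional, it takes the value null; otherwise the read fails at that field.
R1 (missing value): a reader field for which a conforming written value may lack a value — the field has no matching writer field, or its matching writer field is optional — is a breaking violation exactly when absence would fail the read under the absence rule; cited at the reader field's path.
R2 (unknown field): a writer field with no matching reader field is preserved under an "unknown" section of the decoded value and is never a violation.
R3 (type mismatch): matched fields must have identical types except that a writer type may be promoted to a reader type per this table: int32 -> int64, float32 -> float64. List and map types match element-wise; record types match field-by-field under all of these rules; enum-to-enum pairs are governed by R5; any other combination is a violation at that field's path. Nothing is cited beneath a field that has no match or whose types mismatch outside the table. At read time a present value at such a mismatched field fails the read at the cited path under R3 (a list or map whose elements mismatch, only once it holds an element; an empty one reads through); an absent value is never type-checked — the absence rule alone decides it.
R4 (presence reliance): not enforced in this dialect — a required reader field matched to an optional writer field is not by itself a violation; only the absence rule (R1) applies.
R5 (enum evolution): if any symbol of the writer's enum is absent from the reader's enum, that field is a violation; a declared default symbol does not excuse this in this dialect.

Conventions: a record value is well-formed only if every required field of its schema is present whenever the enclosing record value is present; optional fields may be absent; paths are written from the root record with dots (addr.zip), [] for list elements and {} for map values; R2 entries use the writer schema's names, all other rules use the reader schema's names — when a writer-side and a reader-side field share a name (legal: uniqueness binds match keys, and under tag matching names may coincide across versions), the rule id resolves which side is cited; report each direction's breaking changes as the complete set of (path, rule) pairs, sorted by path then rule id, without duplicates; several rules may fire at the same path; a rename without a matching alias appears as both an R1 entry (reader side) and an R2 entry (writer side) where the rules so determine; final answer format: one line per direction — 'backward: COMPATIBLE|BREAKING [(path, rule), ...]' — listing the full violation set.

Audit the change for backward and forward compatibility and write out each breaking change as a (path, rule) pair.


backward: BREAKING [(role, R5)]; forward: BREAKING [(geo.primary, R1)]

the writer's type comes first in each Device pair
backward pass over Device, reader schema v2, writer schema v1:
  role: paired with writer role (Kind -> Kind; writer required)
  geo: paired with writer geo (Contact -> Contact; writer optional)
  factor: paired with writer factor (float32 -> float32; writer required)
  signature: no writer-side match
  zip: paired with writer zip (int64 -> int64; writer optional)
  nickname: paired with writer nickname (string -> string; writer required)
  checksum: paired with writer checksum (bytes -> bytes; writer optional)
  writer field signature has no reader counterpart
  geo.retries: paired with writer geo.age (int64 -> int64; writer optional)
  geo.country: paired with writer geo.country (string -> string; writer optional)
  geo.rating: paired with writer geo.rating (float64 -> float64; writer optional)
  writer field geo.primary has no reader counterpart
  breaking: (role, R5)
  => backward: BREAKING (1)
forward pass over Device, reader schema v1, writer schema v2:
  role: paired with writer role (Kind -> Kind; writer required)
  geo: paired with writer geo (Contact -> Contact; writer optional)
  factor: paired with writer factor (float32 -> float32; writer optional)
  signature: no writer-side match
  zip: paired with writer zip (int64 -> int64; writer optional)
  nickname: paired with writer nickname (string -> string; writer required)
  checksum: paired with writer checksum (bytes -> bytes; writer optional)
  writer field signature has no reader counterpart
  geo.age: paired with writer geo.retries (int64 -> int64; writer optional)
  geo.primary: no writer-side match
  geo.country: paired with writer geo.country (string -> string; writer optional)
  geo.rating: paired with writer geo.rating (float64 -> float64; writer optional)
  breaking: (geo.primary, R1)
  => forward: BREAKING (1)


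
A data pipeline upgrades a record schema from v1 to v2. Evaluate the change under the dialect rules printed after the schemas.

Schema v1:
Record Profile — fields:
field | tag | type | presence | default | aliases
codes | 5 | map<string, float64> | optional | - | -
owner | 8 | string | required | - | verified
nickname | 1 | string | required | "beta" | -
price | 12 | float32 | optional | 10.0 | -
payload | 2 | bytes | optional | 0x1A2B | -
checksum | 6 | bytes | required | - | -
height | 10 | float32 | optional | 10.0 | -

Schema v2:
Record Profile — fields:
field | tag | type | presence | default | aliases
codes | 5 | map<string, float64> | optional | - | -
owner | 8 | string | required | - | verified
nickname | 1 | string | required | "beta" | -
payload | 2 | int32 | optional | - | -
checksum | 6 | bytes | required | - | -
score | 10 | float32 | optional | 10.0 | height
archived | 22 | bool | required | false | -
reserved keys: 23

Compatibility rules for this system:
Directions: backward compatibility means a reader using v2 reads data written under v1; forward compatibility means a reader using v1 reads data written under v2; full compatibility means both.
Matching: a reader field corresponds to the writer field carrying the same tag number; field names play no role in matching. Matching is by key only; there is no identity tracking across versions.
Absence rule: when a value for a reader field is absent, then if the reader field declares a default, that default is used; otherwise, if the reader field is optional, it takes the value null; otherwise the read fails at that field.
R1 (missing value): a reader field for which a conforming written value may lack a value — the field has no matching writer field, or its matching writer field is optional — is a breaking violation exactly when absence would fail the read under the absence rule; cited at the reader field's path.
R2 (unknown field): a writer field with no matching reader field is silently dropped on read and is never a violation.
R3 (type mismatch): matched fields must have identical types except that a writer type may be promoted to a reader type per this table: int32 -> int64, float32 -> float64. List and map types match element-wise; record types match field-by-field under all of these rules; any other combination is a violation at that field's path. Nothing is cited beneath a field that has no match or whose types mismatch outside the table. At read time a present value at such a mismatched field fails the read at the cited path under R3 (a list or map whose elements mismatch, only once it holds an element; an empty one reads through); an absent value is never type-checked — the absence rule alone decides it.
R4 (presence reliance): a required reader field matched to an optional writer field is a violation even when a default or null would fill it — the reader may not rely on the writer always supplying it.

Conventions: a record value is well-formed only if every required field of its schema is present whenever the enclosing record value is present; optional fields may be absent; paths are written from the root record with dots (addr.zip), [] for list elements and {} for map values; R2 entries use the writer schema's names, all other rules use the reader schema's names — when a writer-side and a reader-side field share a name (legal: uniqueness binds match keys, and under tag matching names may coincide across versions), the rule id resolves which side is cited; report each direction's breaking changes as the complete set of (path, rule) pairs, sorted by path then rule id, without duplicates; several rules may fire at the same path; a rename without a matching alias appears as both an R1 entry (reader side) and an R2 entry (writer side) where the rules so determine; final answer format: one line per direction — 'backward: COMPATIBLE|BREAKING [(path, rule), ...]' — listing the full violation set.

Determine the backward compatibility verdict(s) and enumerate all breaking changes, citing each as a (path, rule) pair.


backward: BREAKING [(payload, R3)]

in Profile below, arrows point writer -> reader
checking backward for Profile: reader v2 against writer v1:
  map<string, float64> -> map<string, float64>, writer optional: codes aligns to codes
  string -> string, writer required: owner aligns to owner
  string -> string, writer required: nickname aligns to nickname
  bytes -> int32, writer optional: payload aligns to payload
  bytes -> bytes, writer required: checksum aligns to checksum
  float32 -> float32, writer optional: score aligns to height
  archived: no writer match
  writer price: unknown to reader
  violation R3 at payload
  => backward: BREAKING (1)
the other Profile changes do not affect what is asked:
  removed field price from record Profile -> no rule fires on it in Profile's dialect; the asked verdict holds
  added field archived to record Profile: required bool, tag 22, default false (in v2 it sits last) -> no rule fires on it in Profile's dialect; the asked verdict holds
  renamed field height to score in record Profile (alias height declared on the renamed field) -> no rule fires on it in Profile's dialect; the asked verdict holds


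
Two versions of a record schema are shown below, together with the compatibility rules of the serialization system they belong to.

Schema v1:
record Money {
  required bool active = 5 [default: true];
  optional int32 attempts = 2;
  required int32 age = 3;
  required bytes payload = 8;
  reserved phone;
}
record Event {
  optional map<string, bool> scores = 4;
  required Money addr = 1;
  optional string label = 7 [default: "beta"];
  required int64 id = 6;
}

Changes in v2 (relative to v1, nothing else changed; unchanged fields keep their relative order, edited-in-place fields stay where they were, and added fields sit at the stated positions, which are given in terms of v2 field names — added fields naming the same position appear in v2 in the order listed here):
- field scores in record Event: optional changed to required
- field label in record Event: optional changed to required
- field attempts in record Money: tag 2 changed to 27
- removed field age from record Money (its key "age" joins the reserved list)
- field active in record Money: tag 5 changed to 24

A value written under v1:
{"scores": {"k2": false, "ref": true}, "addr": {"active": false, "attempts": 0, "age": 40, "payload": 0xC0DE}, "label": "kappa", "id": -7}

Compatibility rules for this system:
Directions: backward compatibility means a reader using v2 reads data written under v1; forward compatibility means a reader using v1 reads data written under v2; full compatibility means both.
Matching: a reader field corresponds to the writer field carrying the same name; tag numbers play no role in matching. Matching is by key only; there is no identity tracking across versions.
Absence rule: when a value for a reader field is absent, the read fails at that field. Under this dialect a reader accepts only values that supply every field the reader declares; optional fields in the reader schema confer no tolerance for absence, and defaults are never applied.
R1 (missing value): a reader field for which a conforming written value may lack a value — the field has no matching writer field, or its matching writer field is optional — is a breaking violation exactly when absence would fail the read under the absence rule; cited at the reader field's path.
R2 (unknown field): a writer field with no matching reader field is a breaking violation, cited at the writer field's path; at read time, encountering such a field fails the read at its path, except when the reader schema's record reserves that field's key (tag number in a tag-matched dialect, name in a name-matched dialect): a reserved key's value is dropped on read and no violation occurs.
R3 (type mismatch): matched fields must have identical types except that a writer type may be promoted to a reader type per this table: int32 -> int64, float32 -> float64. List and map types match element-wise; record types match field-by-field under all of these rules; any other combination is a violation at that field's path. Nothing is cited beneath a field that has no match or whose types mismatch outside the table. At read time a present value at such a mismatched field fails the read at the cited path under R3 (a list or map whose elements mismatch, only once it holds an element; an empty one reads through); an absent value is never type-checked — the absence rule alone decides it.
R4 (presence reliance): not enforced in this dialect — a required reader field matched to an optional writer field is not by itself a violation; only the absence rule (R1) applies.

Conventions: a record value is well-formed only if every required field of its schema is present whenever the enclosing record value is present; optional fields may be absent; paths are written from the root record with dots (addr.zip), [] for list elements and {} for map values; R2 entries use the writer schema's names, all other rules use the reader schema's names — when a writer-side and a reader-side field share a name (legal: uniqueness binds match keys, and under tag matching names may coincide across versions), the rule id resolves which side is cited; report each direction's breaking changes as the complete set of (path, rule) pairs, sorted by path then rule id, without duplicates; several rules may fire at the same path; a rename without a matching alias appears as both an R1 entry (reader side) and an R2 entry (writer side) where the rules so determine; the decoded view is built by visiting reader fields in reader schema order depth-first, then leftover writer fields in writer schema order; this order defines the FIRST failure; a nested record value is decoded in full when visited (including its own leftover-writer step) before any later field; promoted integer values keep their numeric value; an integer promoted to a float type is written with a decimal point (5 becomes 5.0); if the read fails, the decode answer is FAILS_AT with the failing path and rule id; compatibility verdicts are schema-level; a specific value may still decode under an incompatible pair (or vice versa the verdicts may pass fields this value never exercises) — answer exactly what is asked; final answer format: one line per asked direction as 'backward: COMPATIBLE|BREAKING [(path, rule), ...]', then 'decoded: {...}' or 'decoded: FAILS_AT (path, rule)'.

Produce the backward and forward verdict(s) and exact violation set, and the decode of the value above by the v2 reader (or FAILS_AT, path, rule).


backward: BREAKING [(addr.attempts, R1), (label, R1), (scores, R1)]; forward: BREAKING [(addr.age, R1), (addr.attempts, R1)]; decoded: {"scores": {"k2": false, "ref": true}, "addr": {"active": false, "attempts": 0, "payload": 0xC0DE}, "label": "kappa", "id": -7}

in Event below, arrows point writer -> reader
checking backward for Event: reader v2 against writer v1:
  scores <- scores (map<string, bool> -> map<string, bool>, writer optional)
  addr <- addr (Money -> Money, writer required)
  label <- label (string -> string, writer optional)
  id <- id (int64 -> int64, writer required)
  addr.active <- addr.active (bool -> bool, writer required)
  addr.attempts <- addr.attempts (int32 -> int32, writer optional)
  addr.payload <- addr.payload (bytes -> bytes, writer required)
  leftover writer field: addr.age
  violation R1 at addr.attempts
  violation R1 at label
  violation R1 at scores
  => 3 violation(s): backward is BREAKING for Event
checking forward for Event: reader v1 against writer v2:
  scores <- scores (map<string, bool> -> map<string, bool>, writer required)
  addr <- addr (Money -> Money, writer required)
  label <- label (string -> string, writer required)
  id <- id (int64 -> int64, writer required)
  addr.active <- addr.active (bool -> bool, writer required)
  addr.attempts <- addr.attempts (int32 -> int32, writer optional)
  addr.age has no writer counterpart
  addr.payload <- addr.payload (bytes -> bytes, writer required)
  violation R1 at addr.age
  violation R1 at addr.attempts
  => 2 violation(s): forward is BREAKING for Event
decode (reader v2):
  scores := {"k2": false, "ref": true}
  addr.active := false
  addr.attempts := 0
  addr.payload := 0xC0DE
  writer addr.age: reserved -> dropped
  label := "kappa"
  id := -7
  => decoded: {"scores": {"k2": false, "ref": true}, "addr": {"active": false, "attempts": 0, "payload": 0xC0DE}, "label": "kappa", "id": -7}


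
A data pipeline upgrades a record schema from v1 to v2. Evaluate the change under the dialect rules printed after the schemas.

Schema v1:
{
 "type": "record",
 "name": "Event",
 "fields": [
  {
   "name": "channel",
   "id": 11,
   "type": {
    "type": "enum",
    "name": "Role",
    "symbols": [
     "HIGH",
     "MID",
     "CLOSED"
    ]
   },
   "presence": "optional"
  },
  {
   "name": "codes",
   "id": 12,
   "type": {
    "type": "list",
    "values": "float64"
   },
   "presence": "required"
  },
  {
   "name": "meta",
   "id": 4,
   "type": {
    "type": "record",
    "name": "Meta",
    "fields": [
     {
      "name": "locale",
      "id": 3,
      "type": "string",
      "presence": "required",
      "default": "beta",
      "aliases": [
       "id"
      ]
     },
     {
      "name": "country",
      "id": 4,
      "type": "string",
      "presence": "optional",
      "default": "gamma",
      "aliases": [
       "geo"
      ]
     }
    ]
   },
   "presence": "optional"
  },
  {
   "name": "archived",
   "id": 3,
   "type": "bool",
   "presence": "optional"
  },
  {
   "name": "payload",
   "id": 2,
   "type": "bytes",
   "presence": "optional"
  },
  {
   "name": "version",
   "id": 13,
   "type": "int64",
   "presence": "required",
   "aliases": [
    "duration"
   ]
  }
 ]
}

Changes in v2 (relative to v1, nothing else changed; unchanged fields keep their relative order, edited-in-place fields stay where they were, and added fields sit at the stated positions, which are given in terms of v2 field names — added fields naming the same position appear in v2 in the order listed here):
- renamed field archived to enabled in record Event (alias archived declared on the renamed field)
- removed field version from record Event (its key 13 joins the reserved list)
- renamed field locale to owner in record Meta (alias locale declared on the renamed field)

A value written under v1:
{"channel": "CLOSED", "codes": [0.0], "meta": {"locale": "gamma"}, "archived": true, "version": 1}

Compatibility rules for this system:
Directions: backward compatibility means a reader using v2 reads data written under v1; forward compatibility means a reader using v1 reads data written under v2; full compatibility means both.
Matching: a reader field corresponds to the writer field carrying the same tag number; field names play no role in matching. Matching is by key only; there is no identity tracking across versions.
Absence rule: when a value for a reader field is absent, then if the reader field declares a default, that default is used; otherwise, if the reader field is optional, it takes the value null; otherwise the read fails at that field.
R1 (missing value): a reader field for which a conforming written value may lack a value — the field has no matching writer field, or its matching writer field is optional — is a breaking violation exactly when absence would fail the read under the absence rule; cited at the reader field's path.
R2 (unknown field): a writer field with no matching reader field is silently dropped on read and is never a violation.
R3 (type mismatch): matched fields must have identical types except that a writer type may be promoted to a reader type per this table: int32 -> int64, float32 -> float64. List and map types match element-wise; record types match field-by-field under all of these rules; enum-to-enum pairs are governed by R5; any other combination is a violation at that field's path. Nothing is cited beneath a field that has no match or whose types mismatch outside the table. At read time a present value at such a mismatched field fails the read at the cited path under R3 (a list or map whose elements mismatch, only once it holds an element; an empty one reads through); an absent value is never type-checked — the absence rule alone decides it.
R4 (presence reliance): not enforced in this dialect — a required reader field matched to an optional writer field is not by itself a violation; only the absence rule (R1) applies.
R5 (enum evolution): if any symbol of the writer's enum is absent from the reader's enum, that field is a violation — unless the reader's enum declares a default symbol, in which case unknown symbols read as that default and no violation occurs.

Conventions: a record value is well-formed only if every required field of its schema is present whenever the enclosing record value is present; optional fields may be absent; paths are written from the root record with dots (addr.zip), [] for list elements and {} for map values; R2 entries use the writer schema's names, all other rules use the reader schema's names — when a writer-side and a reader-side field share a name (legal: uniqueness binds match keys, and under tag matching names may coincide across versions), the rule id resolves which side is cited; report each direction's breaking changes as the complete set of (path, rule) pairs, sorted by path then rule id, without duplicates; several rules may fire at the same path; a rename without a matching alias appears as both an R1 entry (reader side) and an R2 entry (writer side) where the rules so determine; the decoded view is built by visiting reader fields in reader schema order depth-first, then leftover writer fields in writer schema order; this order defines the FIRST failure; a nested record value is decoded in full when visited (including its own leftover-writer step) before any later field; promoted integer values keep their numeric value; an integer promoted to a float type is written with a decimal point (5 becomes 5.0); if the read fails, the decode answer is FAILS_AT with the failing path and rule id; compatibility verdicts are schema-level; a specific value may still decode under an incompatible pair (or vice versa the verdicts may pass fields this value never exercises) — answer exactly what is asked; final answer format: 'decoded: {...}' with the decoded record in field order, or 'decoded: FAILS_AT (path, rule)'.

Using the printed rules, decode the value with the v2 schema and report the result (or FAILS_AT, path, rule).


the writer's type comes first in each Event pair
migrating the Event value to v2:
  channel := "CLOSED"
  codes := [0.0]
  meta.owner := "gamma" (from writer locale)
  meta.country := "gamma" (absent -> default)
  enabled := true (from writer archived)
  payload := null (absent, optional -> null)
  writer version: unknown -> dropped
  => decoded: {"channel": "CLOSED", "codes": [0.0], "meta": {"owner": "gamma", "country": "gamma"}, "enabled": true, "payload": null}

decoded: {"channel": "CLOSED", "codes": [0.0], "meta": {"owner": "gamma", "country": "gamma"}, "enabled": true, "payload": null}


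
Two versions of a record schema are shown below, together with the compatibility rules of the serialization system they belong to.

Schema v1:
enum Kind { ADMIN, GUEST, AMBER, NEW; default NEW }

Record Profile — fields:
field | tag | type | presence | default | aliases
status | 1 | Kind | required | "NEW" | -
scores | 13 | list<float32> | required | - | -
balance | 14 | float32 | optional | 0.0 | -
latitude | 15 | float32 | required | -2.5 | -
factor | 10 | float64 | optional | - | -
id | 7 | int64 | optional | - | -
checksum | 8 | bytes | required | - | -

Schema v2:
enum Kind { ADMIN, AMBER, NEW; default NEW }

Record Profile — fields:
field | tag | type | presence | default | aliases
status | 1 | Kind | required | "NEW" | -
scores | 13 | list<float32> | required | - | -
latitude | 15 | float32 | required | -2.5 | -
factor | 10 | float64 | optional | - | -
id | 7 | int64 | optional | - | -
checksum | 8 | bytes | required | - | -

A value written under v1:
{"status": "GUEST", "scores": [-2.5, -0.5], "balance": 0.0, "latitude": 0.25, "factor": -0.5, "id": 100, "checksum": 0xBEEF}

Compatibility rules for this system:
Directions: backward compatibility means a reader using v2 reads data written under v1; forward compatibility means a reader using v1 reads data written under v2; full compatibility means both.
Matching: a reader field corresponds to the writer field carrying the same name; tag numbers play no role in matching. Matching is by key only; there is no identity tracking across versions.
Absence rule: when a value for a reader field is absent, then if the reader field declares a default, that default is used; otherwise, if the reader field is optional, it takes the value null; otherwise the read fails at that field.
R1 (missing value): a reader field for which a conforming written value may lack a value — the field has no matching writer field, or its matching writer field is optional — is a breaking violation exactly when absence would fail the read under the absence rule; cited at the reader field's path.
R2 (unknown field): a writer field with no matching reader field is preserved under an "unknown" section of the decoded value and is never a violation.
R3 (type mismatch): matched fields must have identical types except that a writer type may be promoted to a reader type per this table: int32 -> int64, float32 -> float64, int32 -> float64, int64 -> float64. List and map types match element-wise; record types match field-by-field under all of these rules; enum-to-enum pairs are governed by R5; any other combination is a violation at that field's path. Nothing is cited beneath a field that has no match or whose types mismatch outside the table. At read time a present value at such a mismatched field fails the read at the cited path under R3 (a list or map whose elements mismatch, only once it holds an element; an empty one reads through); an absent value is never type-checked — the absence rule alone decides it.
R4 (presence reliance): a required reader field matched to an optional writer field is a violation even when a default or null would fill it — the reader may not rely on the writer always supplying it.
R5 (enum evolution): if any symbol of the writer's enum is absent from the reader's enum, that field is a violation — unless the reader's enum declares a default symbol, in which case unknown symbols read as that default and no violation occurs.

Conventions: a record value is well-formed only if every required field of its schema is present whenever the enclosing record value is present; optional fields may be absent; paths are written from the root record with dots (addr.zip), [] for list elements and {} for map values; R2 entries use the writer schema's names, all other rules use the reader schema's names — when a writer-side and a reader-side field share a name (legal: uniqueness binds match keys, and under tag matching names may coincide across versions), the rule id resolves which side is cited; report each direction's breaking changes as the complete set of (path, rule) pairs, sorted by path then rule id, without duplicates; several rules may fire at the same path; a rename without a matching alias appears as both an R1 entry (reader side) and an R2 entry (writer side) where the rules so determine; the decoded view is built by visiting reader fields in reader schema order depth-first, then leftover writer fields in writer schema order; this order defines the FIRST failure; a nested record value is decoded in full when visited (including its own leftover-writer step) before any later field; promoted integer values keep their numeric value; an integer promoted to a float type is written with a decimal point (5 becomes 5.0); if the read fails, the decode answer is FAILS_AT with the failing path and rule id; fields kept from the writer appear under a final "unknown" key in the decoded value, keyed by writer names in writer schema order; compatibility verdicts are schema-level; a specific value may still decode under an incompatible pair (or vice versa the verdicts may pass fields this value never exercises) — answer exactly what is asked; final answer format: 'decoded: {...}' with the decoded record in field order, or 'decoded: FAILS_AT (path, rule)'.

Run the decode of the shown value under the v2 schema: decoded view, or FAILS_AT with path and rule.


arrows below run writer -> reader for Profile
decode (reader v2):
  status := "NEW" (symbol GUEST -> reader default)
  scores := [-2.5, -0.5]
  latitude := 0.25
  factor := -0.5
  id := 100
  checksum := 0xBEEF
  writer balance: kept under "unknown"
  => decoded: {"status": "NEW", "scores": [-2.5, -0.5], "latitude": 0.25, "factor": -0.5, "id": 100, "checksum": 0xBEEF, "unknown": {"balance": 0.0}}

decoded: {"status": "NEW", "scores": [-2.5, -0.5], "latitude": 0.25, "factor": -0.5, "id": 100, "checksum": 0xBEEF, "unknown": {"balance": 0.0}}


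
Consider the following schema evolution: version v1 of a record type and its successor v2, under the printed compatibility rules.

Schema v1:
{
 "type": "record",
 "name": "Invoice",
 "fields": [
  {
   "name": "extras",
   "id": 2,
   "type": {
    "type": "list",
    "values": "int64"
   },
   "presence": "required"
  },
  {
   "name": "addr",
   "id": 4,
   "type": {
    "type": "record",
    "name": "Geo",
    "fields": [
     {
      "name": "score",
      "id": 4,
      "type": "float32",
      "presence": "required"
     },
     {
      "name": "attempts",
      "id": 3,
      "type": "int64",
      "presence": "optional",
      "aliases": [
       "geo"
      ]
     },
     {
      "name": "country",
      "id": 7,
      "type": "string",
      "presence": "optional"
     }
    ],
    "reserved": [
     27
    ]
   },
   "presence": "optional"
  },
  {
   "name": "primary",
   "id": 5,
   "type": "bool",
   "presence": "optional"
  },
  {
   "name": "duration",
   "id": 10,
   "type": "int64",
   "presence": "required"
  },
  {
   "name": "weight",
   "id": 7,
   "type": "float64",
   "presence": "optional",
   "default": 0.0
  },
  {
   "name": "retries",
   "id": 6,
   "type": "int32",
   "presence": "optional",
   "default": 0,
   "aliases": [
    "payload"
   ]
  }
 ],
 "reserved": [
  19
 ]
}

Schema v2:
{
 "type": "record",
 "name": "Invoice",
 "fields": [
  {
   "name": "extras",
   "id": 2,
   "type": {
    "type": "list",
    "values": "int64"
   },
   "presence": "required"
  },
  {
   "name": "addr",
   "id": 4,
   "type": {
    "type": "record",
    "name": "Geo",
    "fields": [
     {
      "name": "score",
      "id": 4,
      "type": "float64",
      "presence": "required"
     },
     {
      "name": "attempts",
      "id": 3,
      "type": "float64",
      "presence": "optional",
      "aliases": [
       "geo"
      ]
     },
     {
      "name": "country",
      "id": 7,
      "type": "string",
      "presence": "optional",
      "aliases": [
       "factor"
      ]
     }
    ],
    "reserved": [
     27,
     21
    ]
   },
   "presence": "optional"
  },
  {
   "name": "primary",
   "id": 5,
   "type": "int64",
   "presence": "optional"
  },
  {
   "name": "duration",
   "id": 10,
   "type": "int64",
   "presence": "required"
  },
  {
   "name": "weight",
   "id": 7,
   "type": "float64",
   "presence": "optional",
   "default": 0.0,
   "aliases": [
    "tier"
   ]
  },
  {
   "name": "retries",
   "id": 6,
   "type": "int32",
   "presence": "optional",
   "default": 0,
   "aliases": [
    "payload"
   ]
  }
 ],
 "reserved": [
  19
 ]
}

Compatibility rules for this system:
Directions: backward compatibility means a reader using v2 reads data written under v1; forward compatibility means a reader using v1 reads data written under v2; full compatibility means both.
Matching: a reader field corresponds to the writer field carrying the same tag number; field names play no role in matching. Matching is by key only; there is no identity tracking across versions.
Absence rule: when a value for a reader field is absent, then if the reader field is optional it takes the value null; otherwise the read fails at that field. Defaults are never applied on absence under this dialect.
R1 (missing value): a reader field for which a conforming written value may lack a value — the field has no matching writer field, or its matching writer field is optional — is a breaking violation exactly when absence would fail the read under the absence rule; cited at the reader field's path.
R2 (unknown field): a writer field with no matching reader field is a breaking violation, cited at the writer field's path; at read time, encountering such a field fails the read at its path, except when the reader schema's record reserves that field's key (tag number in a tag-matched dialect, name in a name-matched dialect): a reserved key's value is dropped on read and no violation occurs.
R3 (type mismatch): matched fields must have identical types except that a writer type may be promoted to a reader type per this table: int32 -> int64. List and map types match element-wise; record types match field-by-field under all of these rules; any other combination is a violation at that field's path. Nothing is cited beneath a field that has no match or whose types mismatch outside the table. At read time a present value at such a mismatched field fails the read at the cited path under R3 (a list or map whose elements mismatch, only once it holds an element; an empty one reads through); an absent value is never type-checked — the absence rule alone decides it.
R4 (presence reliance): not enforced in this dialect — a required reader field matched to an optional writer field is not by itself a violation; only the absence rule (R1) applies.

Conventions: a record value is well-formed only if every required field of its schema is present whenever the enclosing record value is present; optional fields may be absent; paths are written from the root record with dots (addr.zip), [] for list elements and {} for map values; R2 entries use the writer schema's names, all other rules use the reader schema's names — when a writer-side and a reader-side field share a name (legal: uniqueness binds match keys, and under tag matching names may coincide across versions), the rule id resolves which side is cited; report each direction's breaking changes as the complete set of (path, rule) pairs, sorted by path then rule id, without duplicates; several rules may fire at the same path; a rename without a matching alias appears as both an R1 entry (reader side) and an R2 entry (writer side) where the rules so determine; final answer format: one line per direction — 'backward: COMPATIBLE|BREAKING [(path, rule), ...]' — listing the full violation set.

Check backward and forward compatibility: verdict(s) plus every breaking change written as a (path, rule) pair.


backward: BREAKING [(addr.attempts, R3), (addr.score, R3), (primary, R3)]; forward: BREAKING [(addr.attempts, R3), (addr.score, R3), (primary, R3)]

each type pair in Invoice: writer, then reader
checking backward for Invoice: reader v2 against writer v1:
  extras: paired with writer extras (list<int64> -> list<int64>; writer required)
  addr: paired with writer addr (Geo -> Geo; writer optional)
  primary: paired with writer primary (bool -> int64; writer optional)
  duration: paired with writer duration (int64 -> int64; writer required)
  weight: paired with writer weight (float64 -> float64; writer optional)
  retries: paired with writer retries (int32 -> int32; writer optional)
  addr.score: paired with writer addr.score (float32 -> float64; writer required)
  addr.attempts: paired with writer addr.attempts (int64 -> float64; writer optional)
  addr.country: paired with writer addr.country (string -> string; writer optional)
  breaking: (addr.attempts, R3)
  breaking: (addr.score, R3)
  breaking: (primary, R3)
  backward on Invoice therefore BREAKING (3)
checking forward for Invoice: reader v1 against writer v2:
  extras: paired with writer extras (list<int64> -> list<int64>; writer required)
  addr: paired with writer addr (Geo -> Geo; writer optional)
  primary: paired with writer primary (int64 -> bool; writer optional)
  duration: paired with writer duration (int64 -> int64; writer required)
  weight: paired with writer weight (float64 -> float64; writer optional)
  retries: paired with writer retries (int32 -> int32; writer optional)
  addr.score: paired with writer addr.score (float64 -> float32; writer required)
  addr.attempts: paired with writer addr.attempts (float64 -> int64; writer optional)
  addr.country: paired with writer addr.country (string -> string; writer optional)
  breaking: (addr.attempts, R3)
  breaking: (addr.score, R3)
  breaking: (primary, R3)
  forward on Invoice therefore BREAKING (3)
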